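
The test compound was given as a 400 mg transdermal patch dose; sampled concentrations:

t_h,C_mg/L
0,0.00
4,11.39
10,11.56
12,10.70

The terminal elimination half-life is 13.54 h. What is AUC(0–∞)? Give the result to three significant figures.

AUC = 323 mg/L·h

Trapezoidal AUC_0→12:
  [0→4]: (0.00+11.39)/2 × 4 = 22.78
  [4→10]: (11.39+11.56)/2 × 6 = 68.85
  [10→12]: (11.56+10.70)/2 × 2 = 22.26
  Sum = 113.89 mg/L·h
k_e = ln2 / t½ = 0.693147 / 13.54 = 0.0512 h^-1
Extrapolated tail: C_last / k_e = 10.70 / 0.0512 = 208.984
AUC_0→∞ = 113.89 + 208.984 = 322.874 mg/L·h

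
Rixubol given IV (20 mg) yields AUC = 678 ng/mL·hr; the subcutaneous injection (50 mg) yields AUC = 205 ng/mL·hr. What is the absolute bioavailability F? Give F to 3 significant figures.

F = (AUC_ev / D_ev) / (AUC_iv / D_iv)
  = (205/50) / (678/20)
  = 4.1 / 33.9 = 0.1209

F = 0.121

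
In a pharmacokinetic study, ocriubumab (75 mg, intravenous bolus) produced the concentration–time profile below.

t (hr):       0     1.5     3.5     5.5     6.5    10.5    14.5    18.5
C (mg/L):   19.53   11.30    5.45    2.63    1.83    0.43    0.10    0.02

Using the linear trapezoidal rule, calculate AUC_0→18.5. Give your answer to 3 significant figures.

AUC = 56.0 mg/L·hr

Trapezoidal AUC_0→18.5:
  [0→1.5]: (19.53+11.30)/2 × 1.5 = 23.1225
  [1.5→3.5]: (11.30+5.45)/2 × 2 = 16.75
  [3.5→5.5]: (5.45+2.63)/2 × 2 = 8.08
  [5.5→6.5]: (2.63+1.83)/2 × 1 = 2.23
  [6.5→10.5]: (1.83+0.43)/2 × 4 = 4.52
  [10.5→14.5]: (0.43+0.10)/2 × 4 = 1.06
  [14.5→18.5]: (0.10+0.02)/2 × 4 = 0.24
  Sum = 56.0025 mg/L·hr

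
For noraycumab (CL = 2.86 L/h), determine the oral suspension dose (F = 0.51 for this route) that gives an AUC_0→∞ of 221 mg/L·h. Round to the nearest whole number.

Dose = 1239 mg

Dose = CL × AUC_0→∞ / F
     = 2.86 × 221 / 0.51 = 1239.33 mg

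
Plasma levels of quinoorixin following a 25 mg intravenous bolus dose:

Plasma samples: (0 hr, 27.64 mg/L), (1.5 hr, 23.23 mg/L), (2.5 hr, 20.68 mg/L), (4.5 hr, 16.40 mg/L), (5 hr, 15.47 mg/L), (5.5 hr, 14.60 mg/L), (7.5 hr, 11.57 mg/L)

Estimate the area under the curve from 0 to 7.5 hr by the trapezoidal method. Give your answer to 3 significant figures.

Trapezoidal AUC_0→7.5:
  [0→1.5]: (27.64+23.23)/2 × 1.5 = 38.1525
  [1.5→2.5]: (23.23+20.68)/2 × 1 = 21.955
  [2.5→4.5]: (20.68+16.40)/2 × 2 = 37.08
  [4.5→5]: (16.40+15.47)/2 × 0.5 = 7.9675
  [5→5.5]: (15.47+14.60)/2 × 0.5 = 7.5175
  [5.5→7.5]: (14.60+11.57)/2 × 2 = 26.17
  Sum = 138.8425 mg/L·hr

AUC = 139 mg/L·hr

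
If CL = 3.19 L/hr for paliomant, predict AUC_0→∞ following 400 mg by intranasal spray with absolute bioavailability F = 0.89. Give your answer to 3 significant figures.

AUC_0→∞ = F × Dose / CL
        = 0.89 × 400 / 3.19 = 111.599 mg/L·hr

AUC = 112 mg/L·hr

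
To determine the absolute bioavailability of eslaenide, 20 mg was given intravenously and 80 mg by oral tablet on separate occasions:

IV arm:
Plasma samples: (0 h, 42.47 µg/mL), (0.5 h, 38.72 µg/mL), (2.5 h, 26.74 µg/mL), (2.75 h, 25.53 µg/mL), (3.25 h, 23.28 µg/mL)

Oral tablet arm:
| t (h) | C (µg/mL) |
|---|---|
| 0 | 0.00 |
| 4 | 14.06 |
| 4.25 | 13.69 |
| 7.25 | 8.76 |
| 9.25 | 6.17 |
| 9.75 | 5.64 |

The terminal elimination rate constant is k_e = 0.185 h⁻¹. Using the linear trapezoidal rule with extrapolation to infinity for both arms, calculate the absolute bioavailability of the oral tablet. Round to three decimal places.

Trapezoidal AUC_0→3.25 (IV):
  [0→0.5]: (42.47+38.72)/2 × 0.5 = 20.2975
  [0.5→2.5]: (38.72+26.74)/2 × 2 = 65.46
  [2.5→2.75]: (26.74+25.53)/2 × 0.25 = 6.53375
  [2.75→3.25]: (25.53+23.28)/2 × 0.5 = 12.2025
  Sum = 104.49375 µg/mL·h
IV tail: 23.28/0.185 = 125.838; AUC_iv,0→∞ = 104.49375 + 125.838 = 230.33175 µg/mL·h
Trapezoidal AUC_0→9.75 (oral tablet):
  [0→4]: (0.00+14.06)/2 × 4 = 28.12
  [4→4.25]: (14.06+13.69)/2 × 0.25 = 3.46875
  [4.25→7.25]: (13.69+8.76)/2 × 3 = 33.675
  [7.25→9.25]: (8.76+6.17)/2 × 2 = 14.93
  [9.25→9.75]: (6.17+5.64)/2 × 0.5 = 2.9525
  Sum = 83.14625 µg/mL·h
oral tablet tail: 5.64/0.185 = 30.486; AUC_ev,0→∞ = 83.14625 + 30.486 = 113.63225 µg/mL·h
F = (AUC_ev/D_ev)/(AUC_iv/D_iv) = (113.63225/80)/(230.33175/20) = 1.4204/11.5166 = 0.1233

F = 0.123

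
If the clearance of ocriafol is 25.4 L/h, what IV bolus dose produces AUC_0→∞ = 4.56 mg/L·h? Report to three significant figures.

Dose = 116 mg

Dose_iv = CL × AUC_0→∞
     = 25.4 × 4.56 = 115.824 mg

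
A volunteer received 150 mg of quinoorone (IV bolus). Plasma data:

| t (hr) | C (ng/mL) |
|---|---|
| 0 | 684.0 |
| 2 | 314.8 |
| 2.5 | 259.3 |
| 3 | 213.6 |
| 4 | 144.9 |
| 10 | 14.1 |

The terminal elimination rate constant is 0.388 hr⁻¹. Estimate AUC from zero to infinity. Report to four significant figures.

AUC = 1953 ng/mL·hr

Trapezoidal AUC_0→10:
  [0→2]: (684.0+314.8)/2 × 2 = 998.8
  [2→2.5]: (314.8+259.3)/2 × 0.5 = 143.525
  [2.5→3]: (259.3+213.6)/2 × 0.5 = 118.225
  [3→4]: (213.6+144.9)/2 × 1 = 179.25
  [4→10]: (144.9+14.1)/2 × 6 = 477.0
  Sum = 1916.8 ng/mL·hr
Extrapolated tail: C_last / k_e = 14.1 / 0.388 = 36.340
AUC_0→∞ = 1916.8 + 36.340 = 1953.14 ng/mL·hr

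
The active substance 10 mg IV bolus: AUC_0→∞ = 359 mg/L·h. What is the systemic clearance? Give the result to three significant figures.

CL = Dose_iv / AUC_0→∞
   = 10 / 359 = 0.0278552 L/h

CL = 0.0279 L/h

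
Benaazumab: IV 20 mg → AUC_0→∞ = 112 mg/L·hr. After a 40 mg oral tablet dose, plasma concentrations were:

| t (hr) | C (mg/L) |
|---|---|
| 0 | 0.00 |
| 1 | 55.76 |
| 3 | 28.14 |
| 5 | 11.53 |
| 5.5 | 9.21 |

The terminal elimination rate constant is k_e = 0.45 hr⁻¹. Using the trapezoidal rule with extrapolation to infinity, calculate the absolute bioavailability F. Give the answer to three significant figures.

F = 0.791

Trapezoidal AUC_0→5.5 (oral tablet):
  [0→1]: (0.00+55.76)/2 × 1 = 27.88
  [1→3]: (55.76+28.14)/2 × 2 = 83.9
  [3→5]: (28.14+11.53)/2 × 2 = 39.67
  [5→5.5]: (11.53+9.21)/2 × 0.5 = 5.185
  Sum = 156.635 mg/L·hr
Tail: C_last/k_e = 9.21/0.45 = 20.467
AUC_0→∞ (oral tablet) = 156.635 + 20.467 = 177.102 mg/L·hr
F = (AUC_ev/D_ev)/(AUC_iv/D_iv) = (177.102/40)/(112/20) = 4.42755/5.6 = 0.7906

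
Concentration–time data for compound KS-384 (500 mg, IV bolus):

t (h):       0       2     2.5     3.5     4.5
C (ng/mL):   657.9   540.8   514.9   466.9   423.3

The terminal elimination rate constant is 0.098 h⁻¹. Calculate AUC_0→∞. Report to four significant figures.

AUC = 6718 ng/mL·h

Trapezoidal AUC_0→4.5:
  [0→2]: (657.9+540.8)/2 × 2 = 1198.7
  [2→2.5]: (540.8+514.9)/2 × 0.5 = 263.925
  [2.5→3.5]: (514.9+466.9)/2 × 1 = 490.9
  [3.5→4.5]: (466.9+423.3)/2 × 1 = 445.1
  Sum = 2398.625 ng/mL·h
Extrapolated tail: C_last / k_e = 423.3 / 0.098 = 4319.388
AUC_0→∞ = 2398.625 + 4319.388 = 6718.013 ng/mL·h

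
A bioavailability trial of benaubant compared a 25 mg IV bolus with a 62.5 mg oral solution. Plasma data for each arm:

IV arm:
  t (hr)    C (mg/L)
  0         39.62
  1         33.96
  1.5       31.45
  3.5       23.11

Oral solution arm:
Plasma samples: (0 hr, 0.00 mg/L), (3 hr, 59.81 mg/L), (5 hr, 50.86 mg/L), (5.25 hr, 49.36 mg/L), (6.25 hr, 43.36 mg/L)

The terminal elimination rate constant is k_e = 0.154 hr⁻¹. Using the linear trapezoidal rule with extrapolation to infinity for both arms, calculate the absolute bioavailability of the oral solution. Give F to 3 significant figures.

F = 0.839

Trapezoidal AUC_0→3.5 (IV):
  [0→1]: (39.62+33.96)/2 × 1 = 36.79
  [1→1.5]: (33.96+31.45)/2 × 0.5 = 16.3525
  [1.5→3.5]: (31.45+23.11)/2 × 2 = 54.56
  Sum = 107.7025 mg/L·hr
IV tail: 23.11/0.154 = 150.065; AUC_iv,0→∞ = 107.7025 + 150.065 = 257.7675 mg/L·hr
Trapezoidal AUC_0→6.25 (oral solution):
  [0→3]: (0.00+59.81)/2 × 3 = 89.715
  [3→5]: (59.81+50.86)/2 × 2 = 110.67
  [5→5.25]: (50.86+49.36)/2 × 0.25 = 12.5275
  [5.25→6.25]: (49.36+43.36)/2 × 1 = 46.36
  Sum = 259.2725 mg/L·hr
oral solution tail: 43.36/0.154 = 281.558; AUC_ev,0→∞ = 259.2725 + 281.558 = 540.8305 mg/L·hr
F = (AUC_ev/D_ev)/(AUC_iv/D_iv) = (540.8305/62.5)/(257.7675/25) = 8.653288/10.3107 = 0.8393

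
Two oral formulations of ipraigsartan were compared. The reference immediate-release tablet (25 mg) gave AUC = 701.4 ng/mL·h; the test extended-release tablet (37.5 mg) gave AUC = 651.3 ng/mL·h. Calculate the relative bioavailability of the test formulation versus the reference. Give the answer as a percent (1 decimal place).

F_rel = 61.9%

F_rel = (AUC_test/D_test) / (AUC_ref/D_ref)
      = (651.3/37.5) / (701.4/25)
      = 17.368 / 28.056 = 0.6190 = 61.90%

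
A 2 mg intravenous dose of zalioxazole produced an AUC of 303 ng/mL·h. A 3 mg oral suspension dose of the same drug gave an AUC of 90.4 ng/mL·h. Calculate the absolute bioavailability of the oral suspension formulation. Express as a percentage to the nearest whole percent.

F = 20%

F = (AUC_ev / D_ev) / (AUC_iv / D_iv)
  = (90.4/3) / (303/2)
  = 30.1333 / 151.5 = 0.1989
  = 19.89%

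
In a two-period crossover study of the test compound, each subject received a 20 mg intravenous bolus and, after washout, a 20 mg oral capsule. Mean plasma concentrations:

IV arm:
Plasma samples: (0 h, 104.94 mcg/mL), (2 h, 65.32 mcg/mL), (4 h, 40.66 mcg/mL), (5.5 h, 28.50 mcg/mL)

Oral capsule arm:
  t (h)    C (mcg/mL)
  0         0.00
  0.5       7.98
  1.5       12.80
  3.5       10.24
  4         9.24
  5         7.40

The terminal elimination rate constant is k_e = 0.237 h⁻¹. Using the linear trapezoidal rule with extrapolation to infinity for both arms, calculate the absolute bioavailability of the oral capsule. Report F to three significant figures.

F = 0.178

Trapezoidal AUC_0→5.5 (IV):
  [0→2]: (104.94+65.32)/2 × 2 = 170.26
  [2→4]: (65.32+40.66)/2 × 2 = 105.98
  [4→5.5]: (40.66+28.50)/2 × 1.5 = 51.87
  Sum = 328.11 mcg/mL·h
IV tail: 28.50/0.237 = 120.253; AUC_iv,0→∞ = 328.11 + 120.253 = 448.363 mcg/mL·h
Trapezoidal AUC_0→5 (oral capsule):
  [0→0.5]: (0.00+7.98)/2 × 0.5 = 1.995
  [0.5→1.5]: (7.98+12.80)/2 × 1 = 10.39
  [1.5→3.5]: (12.80+10.24)/2 × 2 = 23.04
  [3.5→4]: (10.24+9.24)/2 × 0.5 = 4.87
  [4→5]: (9.24+7.40)/2 × 1 = 8.32
  Sum = 48.615 mcg/mL·h
oral capsule tail: 7.40/0.237 = 31.224; AUC_ev,0→∞ = 48.615 + 31.224 = 79.839 mcg/mL·h
F = (AUC_ev/D_ev)/(AUC_iv/D_iv) = (79.839/20)/(448.363/20) = 3.99195/22.41815 = 0.1781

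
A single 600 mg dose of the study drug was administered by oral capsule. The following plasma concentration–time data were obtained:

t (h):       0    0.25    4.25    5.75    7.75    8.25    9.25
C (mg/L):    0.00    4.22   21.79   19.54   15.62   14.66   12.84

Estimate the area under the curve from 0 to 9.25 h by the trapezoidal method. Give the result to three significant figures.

Trapezoidal AUC_0→9.25:
  [0→0.25]: (0.00+4.22)/2 × 0.25 = 0.5275
  [0.25→4.25]: (4.22+21.79)/2 × 4 = 52.02
  [4.25→5.75]: (21.79+19.54)/2 × 1.5 = 30.9975
  [5.75→7.75]: (19.54+15.62)/2 × 2 = 35.16
  [7.75→8.25]: (15.62+14.66)/2 × 0.5 = 7.57
  [8.25→9.25]: (14.66+12.84)/2 × 1 = 13.75
  Sum = 140.025 mg/L·h

AUC = 140 mg/L·h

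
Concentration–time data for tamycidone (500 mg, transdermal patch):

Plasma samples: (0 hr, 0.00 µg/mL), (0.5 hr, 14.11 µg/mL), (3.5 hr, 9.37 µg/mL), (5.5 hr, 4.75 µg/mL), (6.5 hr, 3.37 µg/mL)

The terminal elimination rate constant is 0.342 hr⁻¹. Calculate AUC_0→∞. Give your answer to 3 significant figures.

AUC = 66.8 µg/mL·hr

Trapezoidal AUC_0→6.5:
  [0→0.5]: (0.00+14.11)/2 × 0.5 = 3.5275
  [0.5→3.5]: (14.11+9.37)/2 × 3 = 35.22
  [3.5→5.5]: (9.37+4.75)/2 × 2 = 14.12
  [5.5→6.5]: (4.75+3.37)/2 × 1 = 4.06
  Sum = 56.9275 µg/mL·hr
Extrapolated tail: C_last / k_e = 3.37 / 0.342 = 9.854
AUC_0→∞ = 56.9275 + 9.854 = 66.7815 µg/mL·hr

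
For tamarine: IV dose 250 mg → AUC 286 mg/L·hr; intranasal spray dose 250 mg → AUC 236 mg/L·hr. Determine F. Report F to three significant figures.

F = 0.825

F = (AUC_ev / D_ev) / (AUC_iv / D_iv)
  = (236/250) / (286/250)
  = 0.944 / 1.144 = 0.8252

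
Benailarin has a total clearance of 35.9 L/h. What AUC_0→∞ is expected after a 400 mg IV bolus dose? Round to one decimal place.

AUC_0→∞ = Dose_iv / CL
        = 400 / 35.9 = 11.1421 mg/L·h

AUC = 11.1 mg/L·h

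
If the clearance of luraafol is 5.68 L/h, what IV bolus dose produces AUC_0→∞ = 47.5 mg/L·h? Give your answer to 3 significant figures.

Dose_iv = CL × AUC_0→∞
     = 5.68 × 47.5 = 269.8 mg

Dose = 270 mg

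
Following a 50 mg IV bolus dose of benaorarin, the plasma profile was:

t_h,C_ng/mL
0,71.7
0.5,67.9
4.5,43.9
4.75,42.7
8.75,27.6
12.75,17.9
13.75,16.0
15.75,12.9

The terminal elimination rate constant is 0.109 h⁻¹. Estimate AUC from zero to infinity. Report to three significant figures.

AUC = 665 ng/mL·h

Trapezoidal AUC_0→15.75:
  [0→0.5]: (71.7+67.9)/2 × 0.5 = 34.9
  [0.5→4.5]: (67.9+43.9)/2 × 4 = 223.6
  [4.5→4.75]: (43.9+42.7)/2 × 0.25 = 10.825
  [4.75→8.75]: (42.7+27.6)/2 × 4 = 140.6
  [8.75→12.75]: (27.6+17.9)/2 × 4 = 91.0
  [12.75→13.75]: (17.9+16.0)/2 × 1 = 16.95
  [13.75→15.75]: (16.0+12.9)/2 × 2 = 28.9
  Sum = 546.775 ng/mL·h
Extrapolated tail: C_last / k_e = 12.9 / 0.109 = 118.349
AUC_0→∞ = 546.775 + 118.349 = 665.124 ng/mL·h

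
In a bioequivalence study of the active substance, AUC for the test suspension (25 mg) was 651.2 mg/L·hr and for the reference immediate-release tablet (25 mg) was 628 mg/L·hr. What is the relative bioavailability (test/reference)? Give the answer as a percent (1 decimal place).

F_rel = (AUC_test/D_test) / (AUC_ref/D_ref)
      = (651.2/25) / (628/25)
      = 26.048 / 25.12 = 1.0369 = 103.69%

F_rel = 103.7%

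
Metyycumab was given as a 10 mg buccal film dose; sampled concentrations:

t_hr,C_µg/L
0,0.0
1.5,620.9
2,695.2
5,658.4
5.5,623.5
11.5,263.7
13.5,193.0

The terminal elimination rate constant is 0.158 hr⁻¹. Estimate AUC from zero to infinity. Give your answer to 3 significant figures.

Trapezoidal AUC_0→13.5:
  [0→1.5]: (0.0+620.9)/2 × 1.5 = 465.675
  [1.5→2]: (620.9+695.2)/2 × 0.5 = 329.025
  [2→5]: (695.2+658.4)/2 × 3 = 2030.4
  [5→5.5]: (658.4+623.5)/2 × 0.5 = 320.475
  [5.5→11.5]: (623.5+263.7)/2 × 6 = 2661.6
  [11.5→13.5]: (263.7+193.0)/2 × 2 = 456.7
  Sum = 6263.875 µg/L·hr
Extrapolated tail: C_last / k_e = 193.0 / 0.158 = 1221.519
AUC_0→∞ = 6263.875 + 1221.519 = 7485.394 µg/L·hr

AUC = 7490 µg/L·hr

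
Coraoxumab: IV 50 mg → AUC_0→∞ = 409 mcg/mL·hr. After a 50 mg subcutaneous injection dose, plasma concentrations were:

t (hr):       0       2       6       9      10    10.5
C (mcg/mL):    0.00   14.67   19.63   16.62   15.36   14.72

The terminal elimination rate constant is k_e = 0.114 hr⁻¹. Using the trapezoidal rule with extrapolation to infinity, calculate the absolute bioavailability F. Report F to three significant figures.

Trapezoidal AUC_0→10.5 (subcutaneous injection):
  [0→2]: (0.00+14.67)/2 × 2 = 14.67
  [2→6]: (14.67+19.63)/2 × 4 = 68.6
  [6→9]: (19.63+16.62)/2 × 3 = 54.375
  [9→10]: (16.62+15.36)/2 × 1 = 15.99
  [10→10.5]: (15.36+14.72)/2 × 0.5 = 7.52
  Sum = 161.155 mcg/mL·hr
Tail: C_last/k_e = 14.72/0.114 = 129.123
AUC_0→∞ (subcutaneous injection) = 161.155 + 129.123 = 290.278 mcg/mL·hr
F = (AUC_ev/D_ev)/(AUC_iv/D_iv) = (290.278/50)/(409/50) = 5.80556/8.18 = 0.7097

F = 0.710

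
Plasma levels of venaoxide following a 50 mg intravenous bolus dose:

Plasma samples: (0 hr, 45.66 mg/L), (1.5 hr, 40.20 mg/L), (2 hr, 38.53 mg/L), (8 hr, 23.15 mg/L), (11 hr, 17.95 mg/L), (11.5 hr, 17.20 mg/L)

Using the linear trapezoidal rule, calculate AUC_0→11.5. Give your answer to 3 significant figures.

Trapezoidal AUC_0→11.5:
  [0→1.5]: (45.66+40.20)/2 × 1.5 = 64.395
  [1.5→2]: (40.20+38.53)/2 × 0.5 = 19.6825
  [2→8]: (38.53+23.15)/2 × 6 = 185.04
  [8→11]: (23.15+17.95)/2 × 3 = 61.65
  [11→11.5]: (17.95+17.20)/2 × 0.5 = 8.7875
  Sum = 339.555 mg/L·hr

AUC = 340 mg/L·hr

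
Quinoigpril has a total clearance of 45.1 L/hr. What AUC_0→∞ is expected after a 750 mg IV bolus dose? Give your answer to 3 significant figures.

AUC_0→∞ = Dose_iv / CL
        = 750 / 45.1 = 16.6297 mg/L·hr

AUC = 16.6 mg/L·hr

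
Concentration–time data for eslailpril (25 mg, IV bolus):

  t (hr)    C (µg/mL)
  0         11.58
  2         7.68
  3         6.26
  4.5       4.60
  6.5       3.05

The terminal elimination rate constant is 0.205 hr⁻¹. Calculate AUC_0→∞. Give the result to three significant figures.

Trapezoidal AUC_0→6.5:
  [0→2]: (11.58+7.68)/2 × 2 = 19.26
  [2→3]: (7.68+6.26)/2 × 1 = 6.97
  [3→4.5]: (6.26+4.60)/2 × 1.5 = 8.145
  [4.5→6.5]: (4.60+3.05)/2 × 2 = 7.65
  Sum = 42.025 µg/mL·hr
Extrapolated tail: C_last / k_e = 3.05 / 0.205 = 14.878
AUC_0→∞ = 42.025 + 14.878 = 56.903 µg/mL·hr

AUC = 56.9 µg/mL·hr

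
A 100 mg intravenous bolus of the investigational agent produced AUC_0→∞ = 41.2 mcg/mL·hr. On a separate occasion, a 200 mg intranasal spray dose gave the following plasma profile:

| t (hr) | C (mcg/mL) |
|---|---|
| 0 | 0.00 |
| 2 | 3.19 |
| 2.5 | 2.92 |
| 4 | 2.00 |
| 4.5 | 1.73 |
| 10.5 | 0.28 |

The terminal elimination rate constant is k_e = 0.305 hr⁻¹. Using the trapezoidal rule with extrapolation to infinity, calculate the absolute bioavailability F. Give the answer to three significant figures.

F = 0.198

Trapezoidal AUC_0→10.5 (intranasal spray):
  [0→2]: (0.00+3.19)/2 × 2 = 3.19
  [2→2.5]: (3.19+2.92)/2 × 0.5 = 1.5275
  [2.5→4]: (2.92+2.00)/2 × 1.5 = 3.69
  [4→4.5]: (2.00+1.73)/2 × 0.5 = 0.9325
  [4.5→10.5]: (1.73+0.28)/2 × 6 = 6.03
  Sum = 15.37 mcg/mL·hr
Tail: C_last/k_e = 0.28/0.305 = 0.918
AUC_0→∞ (intranasal spray) = 15.37 + 0.918 = 16.288 mcg/mL·hr
F = (AUC_ev/D_ev)/(AUC_iv/D_iv) = (16.288/200)/(41.2/100) = 0.08144/0.412 = 0.1977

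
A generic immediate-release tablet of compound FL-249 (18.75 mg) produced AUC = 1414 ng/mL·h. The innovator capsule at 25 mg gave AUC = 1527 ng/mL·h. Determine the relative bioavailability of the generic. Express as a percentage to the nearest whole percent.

F_rel = 123%

F_rel = (AUC_test/D_test) / (AUC_ref/D_ref)
      = (1414/18.75) / (1527/25)
      = 75.4133 / 61.08 = 1.2347 = 123.47%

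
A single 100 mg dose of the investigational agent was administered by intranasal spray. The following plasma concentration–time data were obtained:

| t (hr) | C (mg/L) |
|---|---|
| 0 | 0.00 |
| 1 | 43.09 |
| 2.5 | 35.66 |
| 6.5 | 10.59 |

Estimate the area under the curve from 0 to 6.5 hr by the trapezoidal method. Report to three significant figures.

Trapezoidal AUC_0→6.5:
  [0→1]: (0.00+43.09)/2 × 1 = 21.545
  [1→2.5]: (43.09+35.66)/2 × 1.5 = 59.0625
  [2.5→6.5]: (35.66+10.59)/2 × 4 = 92.5
  Sum = 173.1075 mg/L·hr

AUC = 173 mg/L·hr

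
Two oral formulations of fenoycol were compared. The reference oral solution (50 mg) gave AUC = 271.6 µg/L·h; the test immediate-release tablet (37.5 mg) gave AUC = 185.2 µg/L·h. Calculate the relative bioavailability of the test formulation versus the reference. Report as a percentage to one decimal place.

F_rel = (AUC_test/D_test) / (AUC_ref/D_ref)
      = (185.2/37.5) / (271.6/50)
      = 4.93867 / 5.432 = 0.9092 = 90.92%

F_rel = 90.9%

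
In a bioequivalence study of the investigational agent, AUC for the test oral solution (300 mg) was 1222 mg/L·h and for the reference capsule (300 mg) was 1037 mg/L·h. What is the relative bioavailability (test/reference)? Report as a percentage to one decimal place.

F_rel = 117.8%

F_rel = (AUC_test/D_test) / (AUC_ref/D_ref)
      = (1222/300) / (1037/300)
      = 4.07333 / 3.45667 = 1.1784 = 117.84%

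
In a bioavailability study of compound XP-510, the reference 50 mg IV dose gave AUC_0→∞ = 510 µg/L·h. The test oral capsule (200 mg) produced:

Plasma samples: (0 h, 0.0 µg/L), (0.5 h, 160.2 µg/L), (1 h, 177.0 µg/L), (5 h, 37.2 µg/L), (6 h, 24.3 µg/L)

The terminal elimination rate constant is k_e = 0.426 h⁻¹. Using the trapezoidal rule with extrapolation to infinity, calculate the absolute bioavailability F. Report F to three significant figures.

Trapezoidal AUC_0→6 (oral capsule):
  [0→0.5]: (0.0+160.2)/2 × 0.5 = 40.05
  [0.5→1]: (160.2+177.0)/2 × 0.5 = 84.3
  [1→5]: (177.0+37.2)/2 × 4 = 428.4
  [5→6]: (37.2+24.3)/2 × 1 = 30.75
  Sum = 583.5 µg/L·h
Tail: C_last/k_e = 24.3/0.426 = 57.042
AUC_0→∞ (oral capsule) = 583.5 + 57.042 = 640.542 µg/L·h
F = (AUC_ev/D_ev)/(AUC_iv/D_iv) = (640.542/200)/(510/50) = 3.20271/10.2 = 0.3140

F = 0.314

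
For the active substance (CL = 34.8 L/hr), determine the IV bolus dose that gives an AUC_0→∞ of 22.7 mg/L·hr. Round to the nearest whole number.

Dose = 790 mg

Dose_iv = CL × AUC_0→∞
     = 34.8 × 22.7 = 789.96 mg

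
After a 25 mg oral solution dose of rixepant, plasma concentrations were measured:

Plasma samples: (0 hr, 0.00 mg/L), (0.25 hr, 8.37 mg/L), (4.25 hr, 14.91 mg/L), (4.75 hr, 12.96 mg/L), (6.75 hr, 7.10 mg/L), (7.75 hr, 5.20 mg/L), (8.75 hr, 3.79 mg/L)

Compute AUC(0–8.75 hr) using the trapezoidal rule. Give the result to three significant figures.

AUC = 85.3 mg/L·hr

Trapezoidal AUC_0→8.75:
  [0→0.25]: (0.00+8.37)/2 × 0.25 = 1.04625
  [0.25→4.25]: (8.37+14.91)/2 × 4 = 46.56
  [4.25→4.75]: (14.91+12.96)/2 × 0.5 = 6.9675
  [4.75→6.75]: (12.96+7.10)/2 × 2 = 20.06
  [6.75→7.75]: (7.10+5.20)/2 × 1 = 6.15
  [7.75→8.75]: (5.20+3.79)/2 × 1 = 4.495
  Sum = 85.27875 mg/L·hr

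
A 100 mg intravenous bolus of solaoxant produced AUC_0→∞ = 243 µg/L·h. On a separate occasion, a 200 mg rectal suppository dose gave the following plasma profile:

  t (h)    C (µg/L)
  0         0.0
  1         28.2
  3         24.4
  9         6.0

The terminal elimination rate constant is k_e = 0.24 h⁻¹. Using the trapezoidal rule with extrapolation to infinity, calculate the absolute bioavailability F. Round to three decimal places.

F = 0.376

Trapezoidal AUC_0→9 (rectal suppository):
  [0→1]: (0.0+28.2)/2 × 1 = 14.1
  [1→3]: (28.2+24.4)/2 × 2 = 52.6
  [3→9]: (24.4+6.0)/2 × 6 = 91.2
  Sum = 157.9 µg/L·h
Tail: C_last/k_e = 6.0/0.24 = 25.000
AUC_0→∞ (rectal suppository) = 157.9 + 25.000 = 182.9 µg/L·h
F = (AUC_ev/D_ev)/(AUC_iv/D_iv) = (182.9/200)/(243/100) = 0.9145/2.43 = 0.3763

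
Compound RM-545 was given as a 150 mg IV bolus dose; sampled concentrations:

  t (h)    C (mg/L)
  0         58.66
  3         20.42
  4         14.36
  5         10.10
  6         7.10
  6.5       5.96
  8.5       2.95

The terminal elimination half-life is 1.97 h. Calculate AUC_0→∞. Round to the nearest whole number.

Trapezoidal AUC_0→8.5:
  [0→3]: (58.66+20.42)/2 × 3 = 118.62
  [3→4]: (20.42+14.36)/2 × 1 = 17.39
  [4→5]: (14.36+10.10)/2 × 1 = 12.23
  [5→6]: (10.10+7.10)/2 × 1 = 8.6
  [6→6.5]: (7.10+5.96)/2 × 0.5 = 3.265
  [6.5→8.5]: (5.96+2.95)/2 × 2 = 8.91
  Sum = 169.015 mg/L·h
k_e = ln2 / t½ = 0.693147 / 1.97 = 0.3519 h^-1
Extrapolated tail: C_last / k_e = 2.95 / 0.3519 = 8.383
AUC_0→∞ = 169.015 + 8.383 = 177.398 mg/L·h

AUC = 177 mg/L·h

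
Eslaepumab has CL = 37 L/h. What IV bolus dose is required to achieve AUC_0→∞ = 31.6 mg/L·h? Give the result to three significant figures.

Dose = 1170 mg

Dose_iv = CL × AUC_0→∞
     = 37 × 31.6 = 1169.2 mg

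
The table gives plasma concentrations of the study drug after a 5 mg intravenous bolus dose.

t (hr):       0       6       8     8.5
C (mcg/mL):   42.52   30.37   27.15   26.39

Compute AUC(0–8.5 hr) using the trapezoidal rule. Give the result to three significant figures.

AUC = 290 mcg/mL·hr

Trapezoidal AUC_0→8.5:
  [0→6]: (42.52+30.37)/2 × 6 = 218.67
  [6→8]: (30.37+27.15)/2 × 2 = 57.52
  [8→8.5]: (27.15+26.39)/2 × 0.5 = 13.385
  Sum = 289.575 mcg/mL·hr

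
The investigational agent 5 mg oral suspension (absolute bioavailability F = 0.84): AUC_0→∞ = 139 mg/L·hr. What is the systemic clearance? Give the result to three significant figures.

CL = 0.0302 L/hr

CL = F × Dose / AUC_0→∞
   = 0.84 × 5 / 139 = 0.0302158 L/hr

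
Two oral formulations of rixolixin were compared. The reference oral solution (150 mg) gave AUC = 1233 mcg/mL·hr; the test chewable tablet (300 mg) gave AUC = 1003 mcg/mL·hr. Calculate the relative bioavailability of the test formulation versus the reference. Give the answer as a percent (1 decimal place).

F_rel = (AUC_test/D_test) / (AUC_ref/D_ref)
      = (1003/300) / (1233/150)
      = 3.34333 / 8.22 = 0.4067 = 40.67%

F_rel = 40.7%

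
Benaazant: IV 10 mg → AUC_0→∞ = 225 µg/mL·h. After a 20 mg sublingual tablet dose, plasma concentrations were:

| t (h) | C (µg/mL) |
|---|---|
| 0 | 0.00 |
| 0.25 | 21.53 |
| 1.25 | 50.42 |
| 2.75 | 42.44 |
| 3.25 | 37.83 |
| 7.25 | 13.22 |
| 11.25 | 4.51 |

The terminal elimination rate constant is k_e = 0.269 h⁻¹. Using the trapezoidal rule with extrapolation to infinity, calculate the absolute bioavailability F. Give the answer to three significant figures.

F = 0.628

Trapezoidal AUC_0→11.25 (sublingual tablet):
  [0→0.25]: (0.00+21.53)/2 × 0.25 = 2.69125
  [0.25→1.25]: (21.53+50.42)/2 × 1 = 35.975
  [1.25→2.75]: (50.42+42.44)/2 × 1.5 = 69.645
  [2.75→3.25]: (42.44+37.83)/2 × 0.5 = 20.0675
  [3.25→7.25]: (37.83+13.22)/2 × 4 = 102.1
  [7.25→11.25]: (13.22+4.51)/2 × 4 = 35.46
  Sum = 265.93875 µg/mL·h
Tail: C_last/k_e = 4.51/0.269 = 16.766
AUC_0→∞ (sublingual tablet) = 265.93875 + 16.766 = 282.70475 µg/mL·h
F = (AUC_ev/D_ev)/(AUC_iv/D_iv) = (282.70475/20)/(225/10) = 14.1352/22.5 = 0.6282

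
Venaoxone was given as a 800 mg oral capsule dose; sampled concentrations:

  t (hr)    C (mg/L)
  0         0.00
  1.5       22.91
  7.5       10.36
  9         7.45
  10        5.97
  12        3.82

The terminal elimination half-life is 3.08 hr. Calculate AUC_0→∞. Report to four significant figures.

Trapezoidal AUC_0→12:
  [0→1.5]: (0.00+22.91)/2 × 1.5 = 17.1825
  [1.5→7.5]: (22.91+10.36)/2 × 6 = 99.81
  [7.5→9]: (10.36+7.45)/2 × 1.5 = 13.3575
  [9→10]: (7.45+5.97)/2 × 1 = 6.71
  [10→12]: (5.97+3.82)/2 × 2 = 9.79
  Sum = 146.85 mg/L·hr
k_e = ln2 / t½ = 0.693147 / 3.08 = 0.2250 hr^-1
Extrapolated tail: C_last / k_e = 3.82 / 0.225 = 16.978
AUC_0→∞ = 146.85 + 16.978 = 163.828 mg/L·hr

AUC = 163.8 mg/L·hr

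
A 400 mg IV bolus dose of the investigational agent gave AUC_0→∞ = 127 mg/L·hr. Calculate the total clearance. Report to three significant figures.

CL = 3.15 L/hr

CL = Dose_iv / AUC_0→∞
   = 400 / 127 = 3.14961 L/hr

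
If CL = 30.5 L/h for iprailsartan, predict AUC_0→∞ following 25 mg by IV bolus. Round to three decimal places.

AUC = 0.820 mg/L·h

AUC_0→∞ = Dose_iv / CL
        = 25 / 30.5 = 0.819672 mg/L·h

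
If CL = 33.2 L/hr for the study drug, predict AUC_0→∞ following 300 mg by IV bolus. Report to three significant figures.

AUC = 9.04 mg/L·hr

AUC_0→∞ = Dose_iv / CL
        = 300 / 33.2 = 9.03614 mg/L·hr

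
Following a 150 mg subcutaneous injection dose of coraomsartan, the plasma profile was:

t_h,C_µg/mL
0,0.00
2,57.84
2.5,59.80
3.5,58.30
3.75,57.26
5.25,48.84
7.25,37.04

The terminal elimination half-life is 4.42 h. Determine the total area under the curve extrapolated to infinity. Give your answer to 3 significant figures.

AUC = 562 µg/mL·h

Trapezoidal AUC_0→7.25:
  [0→2]: (0.00+57.84)/2 × 2 = 57.84
  [2→2.5]: (57.84+59.80)/2 × 0.5 = 29.41
  [2.5→3.5]: (59.80+58.30)/2 × 1 = 59.05
  [3.5→3.75]: (58.30+57.26)/2 × 0.25 = 14.445
  [3.75→5.25]: (57.26+48.84)/2 × 1.5 = 79.575
  [5.25→7.25]: (48.84+37.04)/2 × 2 = 85.88
  Sum = 326.2 µg/mL·h
k_e = ln2 / t½ = 0.693147 / 4.42 = 0.1568 h^-1
Extrapolated tail: C_last / k_e = 37.04 / 0.1568 = 236.224
AUC_0→∞ = 326.2 + 236.224 = 562.424 µg/mL·h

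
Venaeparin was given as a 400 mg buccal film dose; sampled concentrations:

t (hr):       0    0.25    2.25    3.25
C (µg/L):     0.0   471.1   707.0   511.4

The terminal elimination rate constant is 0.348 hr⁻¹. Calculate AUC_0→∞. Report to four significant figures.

Trapezoidal AUC_0→3.25:
  [0→0.25]: (0.0+471.1)/2 × 0.25 = 58.8875
  [0.25→2.25]: (471.1+707.0)/2 × 2 = 1178.1
  [2.25→3.25]: (707.0+511.4)/2 × 1 = 609.2
  Sum = 1846.1875 µg/L·hr
Extrapolated tail: C_last / k_e = 511.4 / 0.348 = 1469.540
AUC_0→∞ = 1846.1875 + 1469.540 = 3315.7275 µg/L·hr

AUC = 3316 µg/L·hr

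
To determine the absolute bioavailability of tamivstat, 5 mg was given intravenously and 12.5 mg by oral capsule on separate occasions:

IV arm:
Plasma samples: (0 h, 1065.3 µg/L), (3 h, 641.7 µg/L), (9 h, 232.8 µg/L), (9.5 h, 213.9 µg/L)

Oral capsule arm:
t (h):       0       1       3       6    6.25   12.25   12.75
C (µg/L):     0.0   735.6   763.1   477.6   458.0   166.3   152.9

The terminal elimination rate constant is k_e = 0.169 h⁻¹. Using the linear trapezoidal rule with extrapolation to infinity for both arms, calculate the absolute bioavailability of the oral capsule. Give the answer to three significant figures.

Trapezoidal AUC_0→9.5 (IV):
  [0→3]: (1065.3+641.7)/2 × 3 = 2560.5
  [3→9]: (641.7+232.8)/2 × 6 = 2623.5
  [9→9.5]: (232.8+213.9)/2 × 0.5 = 111.675
  Sum = 5295.675 µg/L·h
IV tail: 213.9/0.169 = 1265.680; AUC_iv,0→∞ = 5295.675 + 1265.680 = 6561.355 µg/L·h
Trapezoidal AUC_0→12.75 (oral capsule):
  [0→1]: (0.0+735.6)/2 × 1 = 367.8
  [1→3]: (735.6+763.1)/2 × 2 = 1498.7
  [3→6]: (763.1+477.6)/2 × 3 = 1861.05
  [6→6.25]: (477.6+458.0)/2 × 0.25 = 116.95
  [6.25→12.25]: (458.0+166.3)/2 × 6 = 1872.9
  [12.25→12.75]: (166.3+152.9)/2 × 0.5 = 79.8
  Sum = 5797.2 µg/L·h
oral capsule tail: 152.9/0.169 = 904.734; AUC_ev,0→∞ = 5797.2 + 904.734 = 6701.934 µg/L·h
F = (AUC_ev/D_ev)/(AUC_iv/D_iv) = (6701.934/12.5)/(6561.355/5) = 536.15472/1312.271 = 0.4086

F = 0.409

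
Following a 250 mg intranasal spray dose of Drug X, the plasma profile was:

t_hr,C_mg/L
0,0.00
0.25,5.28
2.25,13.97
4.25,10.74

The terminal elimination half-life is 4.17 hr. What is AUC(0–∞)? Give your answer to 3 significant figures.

AUC = 109 mg/L·hr

Trapezoidal AUC_0→4.25:
  [0→0.25]: (0.00+5.28)/2 × 0.25 = 0.66
  [0.25→2.25]: (5.28+13.97)/2 × 2 = 19.25
  [2.25→4.25]: (13.97+10.74)/2 × 2 = 24.71
  Sum = 44.62 mg/L·hr
k_e = ln2 / t½ = 0.693147 / 4.17 = 0.1662 hr^-1
Extrapolated tail: C_last / k_e = 10.74 / 0.1662 = 64.621
AUC_0→∞ = 44.62 + 64.621 = 109.241 mg/L·hr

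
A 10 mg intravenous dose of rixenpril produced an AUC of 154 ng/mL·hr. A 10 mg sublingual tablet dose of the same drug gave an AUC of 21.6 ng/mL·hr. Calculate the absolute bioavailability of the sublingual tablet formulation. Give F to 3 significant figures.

F = (AUC_ev / D_ev) / (AUC_iv / D_iv)
  = (21.6/10) / (154/10)
  = 2.16 / 15.4 = 0.1403

F = 0.140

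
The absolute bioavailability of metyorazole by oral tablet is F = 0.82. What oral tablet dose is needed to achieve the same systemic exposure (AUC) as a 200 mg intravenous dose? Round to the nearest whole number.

D_oral = 244 mg

For equal systemic exposure: F × D_ev = D_iv
D_ev = D_iv / F = 200 / 0.82 = 243.902 mg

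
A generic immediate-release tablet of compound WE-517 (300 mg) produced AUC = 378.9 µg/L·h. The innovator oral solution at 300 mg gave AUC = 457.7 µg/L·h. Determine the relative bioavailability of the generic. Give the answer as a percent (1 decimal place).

F_rel = 82.8%

F_rel = (AUC_test/D_test) / (AUC_ref/D_ref)
      = (378.9/300) / (457.7/300)
      = 1.263 / 1.52567 = 0.8278 = 82.78%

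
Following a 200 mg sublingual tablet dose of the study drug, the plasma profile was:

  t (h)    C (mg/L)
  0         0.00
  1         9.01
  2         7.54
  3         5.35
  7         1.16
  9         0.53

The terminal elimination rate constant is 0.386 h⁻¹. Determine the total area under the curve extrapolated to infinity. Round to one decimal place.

AUC = 35.3 mg/L·h

Trapezoidal AUC_0→9:
  [0→1]: (0.00+9.01)/2 × 1 = 4.505
  [1→2]: (9.01+7.54)/2 × 1 = 8.275
  [2→3]: (7.54+5.35)/2 × 1 = 6.445
  [3→7]: (5.35+1.16)/2 × 4 = 13.02
  [7→9]: (1.16+0.53)/2 × 2 = 1.69
  Sum = 33.935 mg/L·h
Extrapolated tail: C_last / k_e = 0.53 / 0.386 = 1.373
AUC_0→∞ = 33.935 + 1.373 = 35.308 mg/L·h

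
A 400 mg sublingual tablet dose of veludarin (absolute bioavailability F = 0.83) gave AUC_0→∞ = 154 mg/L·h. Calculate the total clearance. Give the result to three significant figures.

CL = 2.16 L/h

CL = F × Dose / AUC_0→∞
   = 0.83 × 400 / 154 = 2.15584 L/h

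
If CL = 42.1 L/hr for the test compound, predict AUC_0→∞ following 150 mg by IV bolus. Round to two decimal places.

AUC = 3.56 mg/L·hr

AUC_0→∞ = Dose_iv / CL
        = 150 / 42.1 = 3.56295 mg/L·hr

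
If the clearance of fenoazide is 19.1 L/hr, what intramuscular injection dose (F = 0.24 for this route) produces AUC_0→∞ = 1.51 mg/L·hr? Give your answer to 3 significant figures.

Dose = CL × AUC_0→∞ / F
     = 19.1 × 1.51 / 0.24 = 120.171 mg

Dose = 120 mg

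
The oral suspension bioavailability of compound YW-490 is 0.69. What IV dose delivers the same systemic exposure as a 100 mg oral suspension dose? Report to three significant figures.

Systemic exposure from an extravascular dose = F × D_ev, so the equivalent IV dose is F × D_ev.
D_iv = F × D_ev = 0.69 × 100 = 69 mg

D_iv = 69.0 mg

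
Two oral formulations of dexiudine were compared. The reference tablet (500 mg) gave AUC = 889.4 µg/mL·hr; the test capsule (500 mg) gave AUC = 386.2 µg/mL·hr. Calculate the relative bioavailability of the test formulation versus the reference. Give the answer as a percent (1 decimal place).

F_rel = (AUC_test/D_test) / (AUC_ref/D_ref)
      = (386.2/500) / (889.4/500)
      = 0.7724 / 1.7788 = 0.4342 = 43.42%

F_rel = 43.4%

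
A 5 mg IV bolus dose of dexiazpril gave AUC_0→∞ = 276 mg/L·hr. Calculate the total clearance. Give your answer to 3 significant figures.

CL = 0.0181 L/hr

CL = Dose_iv / AUC_0→∞
   = 5 / 276 = 0.0181159 L/hr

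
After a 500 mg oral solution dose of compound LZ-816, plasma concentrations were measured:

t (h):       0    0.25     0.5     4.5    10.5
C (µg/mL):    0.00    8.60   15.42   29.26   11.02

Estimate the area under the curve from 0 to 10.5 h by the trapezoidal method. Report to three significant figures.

AUC = 214 µg/mL·h

Trapezoidal AUC_0→10.5:
  [0→0.25]: (0.00+8.60)/2 × 0.25 = 1.075
  [0.25→0.5]: (8.60+15.42)/2 × 0.25 = 3.0025
  [0.5→4.5]: (15.42+29.26)/2 × 4 = 89.36
  [4.5→10.5]: (29.26+11.02)/2 × 6 = 120.84
  Sum = 214.2775 µg/mL·h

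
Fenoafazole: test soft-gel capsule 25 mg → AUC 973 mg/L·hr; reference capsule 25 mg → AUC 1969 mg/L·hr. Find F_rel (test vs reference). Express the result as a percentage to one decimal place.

F_rel = (AUC_test/D_test) / (AUC_ref/D_ref)
      = (973/25) / (1969/25)
      = 38.92 / 78.76 = 0.4942 = 49.42%

F_rel = 49.4%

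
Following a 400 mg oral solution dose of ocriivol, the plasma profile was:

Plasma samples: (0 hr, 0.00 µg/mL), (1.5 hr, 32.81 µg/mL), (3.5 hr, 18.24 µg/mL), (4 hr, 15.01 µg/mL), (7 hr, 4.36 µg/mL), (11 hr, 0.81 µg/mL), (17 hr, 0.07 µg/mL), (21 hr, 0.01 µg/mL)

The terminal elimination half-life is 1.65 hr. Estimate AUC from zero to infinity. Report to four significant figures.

AUC = 126.2 µg/mL·hr

Trapezoidal AUC_0→21:
  [0→1.5]: (0.00+32.81)/2 × 1.5 = 24.6075
  [1.5→3.5]: (32.81+18.24)/2 × 2 = 51.05
  [3.5→4]: (18.24+15.01)/2 × 0.5 = 8.3125
  [4→7]: (15.01+4.36)/2 × 3 = 29.055
  [7→11]: (4.36+0.81)/2 × 4 = 10.34
  [11→17]: (0.81+0.07)/2 × 6 = 2.64
  [17→21]: (0.07+0.01)/2 × 4 = 0.16
  Sum = 126.165 µg/mL·hr
k_e = ln2 / t½ = 0.693147 / 1.65 = 0.4201 hr^-1
Extrapolated tail: C_last / k_e = 0.01 / 0.4201 = 0.024
AUC_0→∞ = 126.165 + 0.024 = 126.189 µg/mL·hr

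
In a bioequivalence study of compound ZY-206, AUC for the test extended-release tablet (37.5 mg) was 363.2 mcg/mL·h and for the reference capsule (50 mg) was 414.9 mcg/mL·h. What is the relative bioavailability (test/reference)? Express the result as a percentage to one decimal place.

F_rel = 116.7%

F_rel = (AUC_test/D_test) / (AUC_ref/D_ref)
      = (363.2/37.5) / (414.9/50)
      = 9.68533 / 8.298 = 1.1672 = 116.72%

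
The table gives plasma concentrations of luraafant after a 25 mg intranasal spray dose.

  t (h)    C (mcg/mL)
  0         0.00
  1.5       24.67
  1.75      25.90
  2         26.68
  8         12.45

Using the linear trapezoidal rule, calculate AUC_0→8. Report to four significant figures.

Trapezoidal AUC_0→8:
  [0→1.5]: (0.00+24.67)/2 × 1.5 = 18.5025
  [1.5→1.75]: (24.67+25.90)/2 × 0.25 = 6.32125
  [1.75→2]: (25.90+26.68)/2 × 0.25 = 6.5725
  [2→8]: (26.68+12.45)/2 × 6 = 117.39
  Sum = 148.78625 mcg/mL·h

AUC = 148.8 mcg/mL·h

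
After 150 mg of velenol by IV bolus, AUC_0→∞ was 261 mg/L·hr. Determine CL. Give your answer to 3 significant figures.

CL = 0.575 L/hr

CL = Dose_iv / AUC_0→∞
   = 150 / 261 = 0.574713 L/hr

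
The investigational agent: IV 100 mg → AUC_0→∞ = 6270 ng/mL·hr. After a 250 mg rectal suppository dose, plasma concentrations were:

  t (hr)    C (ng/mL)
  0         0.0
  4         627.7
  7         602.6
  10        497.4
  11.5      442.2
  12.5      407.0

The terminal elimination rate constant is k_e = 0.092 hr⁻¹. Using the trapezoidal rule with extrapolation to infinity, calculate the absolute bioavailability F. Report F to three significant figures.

F = 0.657

Trapezoidal AUC_0→12.5 (rectal suppository):
  [0→4]: (0.0+627.7)/2 × 4 = 1255.4
  [4→7]: (627.7+602.6)/2 × 3 = 1845.45
  [7→10]: (602.6+497.4)/2 × 3 = 1650.0
  [10→11.5]: (497.4+442.2)/2 × 1.5 = 704.7
  [11.5→12.5]: (442.2+407.0)/2 × 1 = 424.6
  Sum = 5880.15 ng/mL·hr
Tail: C_last/k_e = 407.0/0.092 = 4423.913
AUC_0→∞ (rectal suppository) = 5880.15 + 4423.913 = 10304.063 ng/mL·hr
F = (AUC_ev/D_ev)/(AUC_iv/D_iv) = (10304.063/250)/(6270/100) = 41.216252/62.7 = 0.6574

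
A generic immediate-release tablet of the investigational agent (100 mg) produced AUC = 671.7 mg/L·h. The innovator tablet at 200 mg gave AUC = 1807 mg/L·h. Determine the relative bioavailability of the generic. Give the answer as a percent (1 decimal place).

F_rel = (AUC_test/D_test) / (AUC_ref/D_ref)
      = (671.7/100) / (1807/200)
      = 6.717 / 9.035 = 0.7434 = 74.34%

F_rel = 74.3%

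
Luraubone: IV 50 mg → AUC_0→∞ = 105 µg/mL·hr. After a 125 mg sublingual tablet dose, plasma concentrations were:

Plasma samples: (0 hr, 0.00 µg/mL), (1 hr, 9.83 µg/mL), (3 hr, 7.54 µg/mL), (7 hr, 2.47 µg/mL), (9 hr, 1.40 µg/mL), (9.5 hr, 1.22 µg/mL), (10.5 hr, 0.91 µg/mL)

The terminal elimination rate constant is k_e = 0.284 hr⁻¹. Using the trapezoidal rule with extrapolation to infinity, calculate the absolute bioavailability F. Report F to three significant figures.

Trapezoidal AUC_0→10.5 (sublingual tablet):
  [0→1]: (0.00+9.83)/2 × 1 = 4.915
  [1→3]: (9.83+7.54)/2 × 2 = 17.37
  [3→7]: (7.54+2.47)/2 × 4 = 20.02
  [7→9]: (2.47+1.40)/2 × 2 = 3.87
  [9→9.5]: (1.40+1.22)/2 × 0.5 = 0.655
  [9.5→10.5]: (1.22+0.91)/2 × 1 = 1.065
  Sum = 47.895 µg/mL·hr
Tail: C_last/k_e = 0.91/0.284 = 3.204
AUC_0→∞ (sublingual tablet) = 47.895 + 3.204 = 51.099 µg/mL·hr
F = (AUC_ev/D_ev)/(AUC_iv/D_iv) = (51.099/125)/(105/50) = 0.408792/2.1 = 0.1947

F = 0.195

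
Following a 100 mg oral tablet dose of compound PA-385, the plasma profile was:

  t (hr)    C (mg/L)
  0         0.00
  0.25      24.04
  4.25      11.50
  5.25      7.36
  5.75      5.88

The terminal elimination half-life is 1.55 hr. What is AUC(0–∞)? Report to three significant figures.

AUC = 100 mg/L·hr

Trapezoidal AUC_0→5.75:
  [0→0.25]: (0.00+24.04)/2 × 0.25 = 3.005
  [0.25→4.25]: (24.04+11.50)/2 × 4 = 71.08
  [4.25→5.25]: (11.50+7.36)/2 × 1 = 9.43
  [5.25→5.75]: (7.36+5.88)/2 × 0.5 = 3.31
  Sum = 86.825 mg/L·hr
k_e = ln2 / t½ = 0.693147 / 1.55 = 0.4472 hr^-1
Extrapolated tail: C_last / k_e = 5.88 / 0.4472 = 13.148
AUC_0→∞ = 86.825 + 13.148 = 99.973 mg/L·hr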